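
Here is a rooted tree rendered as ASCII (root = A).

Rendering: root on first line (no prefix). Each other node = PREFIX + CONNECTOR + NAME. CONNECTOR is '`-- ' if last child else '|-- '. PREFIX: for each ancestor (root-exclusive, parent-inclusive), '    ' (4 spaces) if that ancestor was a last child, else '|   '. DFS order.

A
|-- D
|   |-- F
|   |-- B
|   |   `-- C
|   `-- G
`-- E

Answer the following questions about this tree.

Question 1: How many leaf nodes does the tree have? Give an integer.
Answer: 4

Derivation:
Leaves (nodes with no children): C, E, F, G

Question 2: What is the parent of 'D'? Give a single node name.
Scan adjacency: D appears as child of A

Answer: A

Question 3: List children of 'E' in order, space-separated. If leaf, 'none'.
Answer: none

Derivation:
Node E's children (from adjacency): (leaf)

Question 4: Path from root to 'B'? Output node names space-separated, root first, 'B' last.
Answer: A D B

Derivation:
Walk down from root: A -> D -> B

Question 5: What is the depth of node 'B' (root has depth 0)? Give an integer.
Answer: 2

Derivation:
Path from root to B: A -> D -> B
Depth = number of edges = 2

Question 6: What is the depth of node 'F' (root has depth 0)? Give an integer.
Path from root to F: A -> D -> F
Depth = number of edges = 2

Answer: 2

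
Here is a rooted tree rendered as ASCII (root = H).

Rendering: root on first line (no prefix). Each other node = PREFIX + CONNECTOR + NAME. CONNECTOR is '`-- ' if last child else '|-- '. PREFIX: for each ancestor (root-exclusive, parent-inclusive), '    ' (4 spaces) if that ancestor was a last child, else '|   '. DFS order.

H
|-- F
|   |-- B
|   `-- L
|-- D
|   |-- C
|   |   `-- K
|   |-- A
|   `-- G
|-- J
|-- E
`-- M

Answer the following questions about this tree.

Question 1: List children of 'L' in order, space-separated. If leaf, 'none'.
Answer: none

Derivation:
Node L's children (from adjacency): (leaf)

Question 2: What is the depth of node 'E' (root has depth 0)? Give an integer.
Path from root to E: H -> E
Depth = number of edges = 1

Answer: 1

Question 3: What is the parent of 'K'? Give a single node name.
Answer: C

Derivation:
Scan adjacency: K appears as child of C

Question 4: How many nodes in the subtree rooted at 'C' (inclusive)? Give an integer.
Subtree rooted at C contains: C, K
Count = 2

Answer: 2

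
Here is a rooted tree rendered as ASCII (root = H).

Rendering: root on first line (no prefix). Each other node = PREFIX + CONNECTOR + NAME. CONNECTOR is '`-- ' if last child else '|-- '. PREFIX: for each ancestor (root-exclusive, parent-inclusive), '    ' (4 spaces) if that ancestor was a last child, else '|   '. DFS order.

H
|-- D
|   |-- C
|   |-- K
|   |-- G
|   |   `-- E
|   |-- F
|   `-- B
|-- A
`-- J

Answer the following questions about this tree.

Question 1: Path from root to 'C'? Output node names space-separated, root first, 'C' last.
Walk down from root: H -> D -> C

Answer: H D C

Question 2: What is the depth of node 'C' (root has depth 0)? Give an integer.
Path from root to C: H -> D -> C
Depth = number of edges = 2

Answer: 2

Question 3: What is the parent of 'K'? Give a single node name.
Answer: D

Derivation:
Scan adjacency: K appears as child of D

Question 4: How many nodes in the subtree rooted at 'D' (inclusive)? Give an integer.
Subtree rooted at D contains: B, C, D, E, F, G, K
Count = 7

Answer: 7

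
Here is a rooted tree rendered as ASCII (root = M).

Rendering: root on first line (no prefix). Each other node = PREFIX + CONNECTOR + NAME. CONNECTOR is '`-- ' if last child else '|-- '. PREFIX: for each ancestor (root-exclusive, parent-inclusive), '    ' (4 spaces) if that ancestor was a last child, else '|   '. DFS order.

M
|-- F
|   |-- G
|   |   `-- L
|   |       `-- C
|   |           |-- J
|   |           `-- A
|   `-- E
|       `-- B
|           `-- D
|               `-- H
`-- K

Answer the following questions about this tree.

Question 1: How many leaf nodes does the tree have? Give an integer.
Answer: 4

Derivation:
Leaves (nodes with no children): A, H, J, K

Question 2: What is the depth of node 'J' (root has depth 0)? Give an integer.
Answer: 5

Derivation:
Path from root to J: M -> F -> G -> L -> C -> J
Depth = number of edges = 5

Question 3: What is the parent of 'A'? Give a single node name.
Answer: C

Derivation:
Scan adjacency: A appears as child of C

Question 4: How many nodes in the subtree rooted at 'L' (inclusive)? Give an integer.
Answer: 4

Derivation:
Subtree rooted at L contains: A, C, J, L
Count = 4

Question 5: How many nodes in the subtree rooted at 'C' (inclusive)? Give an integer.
Subtree rooted at C contains: A, C, J
Count = 3

Answer: 3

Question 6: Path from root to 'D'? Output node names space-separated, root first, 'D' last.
Answer: M F E B D

Derivation:
Walk down from root: M -> F -> E -> B -> D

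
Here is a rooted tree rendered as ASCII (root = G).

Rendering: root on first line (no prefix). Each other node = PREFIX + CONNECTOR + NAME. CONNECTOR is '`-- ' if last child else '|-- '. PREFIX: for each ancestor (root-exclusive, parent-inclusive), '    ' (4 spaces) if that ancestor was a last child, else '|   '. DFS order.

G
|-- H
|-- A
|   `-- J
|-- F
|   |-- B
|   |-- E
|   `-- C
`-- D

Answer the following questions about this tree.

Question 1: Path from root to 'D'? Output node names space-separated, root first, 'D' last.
Walk down from root: G -> D

Answer: G D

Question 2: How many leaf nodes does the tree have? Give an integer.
Answer: 6

Derivation:
Leaves (nodes with no children): B, C, D, E, H, J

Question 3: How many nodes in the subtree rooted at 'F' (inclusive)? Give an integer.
Subtree rooted at F contains: B, C, E, F
Count = 4

Answer: 4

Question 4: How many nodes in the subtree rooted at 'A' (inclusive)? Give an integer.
Subtree rooted at A contains: A, J
Count = 2

Answer: 2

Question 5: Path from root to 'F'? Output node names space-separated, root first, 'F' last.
Answer: G F

Derivation:
Walk down from root: G -> F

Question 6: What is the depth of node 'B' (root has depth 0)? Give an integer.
Path from root to B: G -> F -> B
Depth = number of edges = 2

Answer: 2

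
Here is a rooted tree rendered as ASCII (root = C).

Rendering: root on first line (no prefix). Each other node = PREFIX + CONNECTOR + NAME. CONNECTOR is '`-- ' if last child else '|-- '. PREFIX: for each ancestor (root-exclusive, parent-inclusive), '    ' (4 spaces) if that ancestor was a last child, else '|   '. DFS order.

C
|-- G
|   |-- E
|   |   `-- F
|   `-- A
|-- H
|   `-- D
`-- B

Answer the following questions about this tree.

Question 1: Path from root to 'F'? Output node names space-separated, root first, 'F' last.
Answer: C G E F

Derivation:
Walk down from root: C -> G -> E -> F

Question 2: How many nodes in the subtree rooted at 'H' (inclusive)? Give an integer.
Answer: 2

Derivation:
Subtree rooted at H contains: D, H
Count = 2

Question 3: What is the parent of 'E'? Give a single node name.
Answer: G

Derivation:
Scan adjacency: E appears as child of G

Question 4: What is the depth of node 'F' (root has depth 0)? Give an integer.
Answer: 3

Derivation:
Path from root to F: C -> G -> E -> F
Depth = number of edges = 3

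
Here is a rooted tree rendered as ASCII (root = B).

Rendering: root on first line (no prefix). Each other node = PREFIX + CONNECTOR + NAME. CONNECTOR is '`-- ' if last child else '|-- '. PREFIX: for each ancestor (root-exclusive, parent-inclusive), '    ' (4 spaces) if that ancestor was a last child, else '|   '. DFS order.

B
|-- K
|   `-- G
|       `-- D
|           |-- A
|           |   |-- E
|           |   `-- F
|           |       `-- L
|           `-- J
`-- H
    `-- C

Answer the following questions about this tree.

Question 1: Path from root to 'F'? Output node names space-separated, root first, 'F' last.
Answer: B K G D A F

Derivation:
Walk down from root: B -> K -> G -> D -> A -> F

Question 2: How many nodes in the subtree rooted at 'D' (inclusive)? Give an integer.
Answer: 6

Derivation:
Subtree rooted at D contains: A, D, E, F, J, L
Count = 6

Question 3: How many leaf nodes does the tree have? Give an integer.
Answer: 4

Derivation:
Leaves (nodes with no children): C, E, J, L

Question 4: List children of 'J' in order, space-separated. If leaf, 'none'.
Answer: none

Derivation:
Node J's children (from adjacency): (leaf)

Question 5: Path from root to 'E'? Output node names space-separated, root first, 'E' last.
Answer: B K G D A E

Derivation:
Walk down from root: B -> K -> G -> D -> A -> E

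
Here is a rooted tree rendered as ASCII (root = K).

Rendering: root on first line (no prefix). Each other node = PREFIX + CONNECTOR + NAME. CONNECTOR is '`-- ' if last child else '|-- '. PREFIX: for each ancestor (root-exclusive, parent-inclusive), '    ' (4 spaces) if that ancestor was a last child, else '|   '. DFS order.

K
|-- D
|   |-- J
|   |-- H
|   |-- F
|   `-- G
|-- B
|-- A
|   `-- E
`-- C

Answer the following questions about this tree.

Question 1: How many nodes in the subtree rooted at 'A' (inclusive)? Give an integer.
Answer: 2

Derivation:
Subtree rooted at A contains: A, E
Count = 2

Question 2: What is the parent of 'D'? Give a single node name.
Scan adjacency: D appears as child of K

Answer: K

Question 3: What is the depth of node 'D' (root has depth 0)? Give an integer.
Path from root to D: K -> D
Depth = number of edges = 1

Answer: 1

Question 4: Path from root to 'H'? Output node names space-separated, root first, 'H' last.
Walk down from root: K -> D -> H

Answer: K D H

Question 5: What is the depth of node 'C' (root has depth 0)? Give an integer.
Answer: 1

Derivation:
Path from root to C: K -> C
Depth = number of edges = 1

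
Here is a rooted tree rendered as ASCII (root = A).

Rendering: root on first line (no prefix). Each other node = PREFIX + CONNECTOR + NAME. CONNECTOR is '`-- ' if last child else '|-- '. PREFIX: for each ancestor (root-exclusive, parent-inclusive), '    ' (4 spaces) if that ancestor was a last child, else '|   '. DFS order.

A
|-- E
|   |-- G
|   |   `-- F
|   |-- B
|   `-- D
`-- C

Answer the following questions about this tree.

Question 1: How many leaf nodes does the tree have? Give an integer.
Answer: 4

Derivation:
Leaves (nodes with no children): B, C, D, F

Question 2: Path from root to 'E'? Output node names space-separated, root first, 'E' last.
Walk down from root: A -> E

Answer: A E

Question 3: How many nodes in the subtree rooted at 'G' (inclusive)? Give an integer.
Subtree rooted at G contains: F, G
Count = 2

Answer: 2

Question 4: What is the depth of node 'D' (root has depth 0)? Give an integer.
Answer: 2

Derivation:
Path from root to D: A -> E -> D
Depth = number of edges = 2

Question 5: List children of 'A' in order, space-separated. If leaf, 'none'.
Node A's children (from adjacency): E, C

Answer: E C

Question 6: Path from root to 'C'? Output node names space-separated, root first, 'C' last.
Answer: A C

Derivation:
Walk down from root: A -> C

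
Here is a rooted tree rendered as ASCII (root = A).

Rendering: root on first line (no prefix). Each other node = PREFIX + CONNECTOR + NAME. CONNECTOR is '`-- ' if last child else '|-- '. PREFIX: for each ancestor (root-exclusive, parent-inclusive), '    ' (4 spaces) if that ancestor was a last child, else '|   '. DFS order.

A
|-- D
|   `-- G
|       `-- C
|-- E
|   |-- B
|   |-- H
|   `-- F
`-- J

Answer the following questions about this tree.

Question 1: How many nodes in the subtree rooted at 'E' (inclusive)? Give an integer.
Subtree rooted at E contains: B, E, F, H
Count = 4

Answer: 4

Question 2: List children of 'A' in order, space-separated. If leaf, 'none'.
Node A's children (from adjacency): D, E, J

Answer: D E J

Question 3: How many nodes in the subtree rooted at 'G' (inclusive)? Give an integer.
Subtree rooted at G contains: C, G
Count = 2

Answer: 2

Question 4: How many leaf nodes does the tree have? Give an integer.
Answer: 5

Derivation:
Leaves (nodes with no children): B, C, F, H, J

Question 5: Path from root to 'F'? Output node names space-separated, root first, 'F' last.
Answer: A E F

Derivation:
Walk down from root: A -> E -> F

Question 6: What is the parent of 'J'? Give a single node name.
Scan adjacency: J appears as child of A

Answer: A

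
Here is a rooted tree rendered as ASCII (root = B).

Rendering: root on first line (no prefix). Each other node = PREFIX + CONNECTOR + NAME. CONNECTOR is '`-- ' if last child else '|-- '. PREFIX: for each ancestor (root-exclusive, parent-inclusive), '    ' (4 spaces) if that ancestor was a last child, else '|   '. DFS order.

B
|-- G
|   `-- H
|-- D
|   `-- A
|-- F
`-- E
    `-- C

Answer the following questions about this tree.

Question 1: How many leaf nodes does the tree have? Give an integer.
Leaves (nodes with no children): A, C, F, H

Answer: 4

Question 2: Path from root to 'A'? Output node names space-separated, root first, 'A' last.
Walk down from root: B -> D -> A

Answer: B D A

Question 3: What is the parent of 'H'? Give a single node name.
Scan adjacency: H appears as child of G

Answer: G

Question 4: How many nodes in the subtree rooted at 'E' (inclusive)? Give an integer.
Subtree rooted at E contains: C, E
Count = 2

Answer: 2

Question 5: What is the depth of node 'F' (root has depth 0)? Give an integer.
Path from root to F: B -> F
Depth = number of edges = 1

Answer: 1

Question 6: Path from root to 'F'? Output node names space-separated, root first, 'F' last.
Walk down from root: B -> F

Answer: B F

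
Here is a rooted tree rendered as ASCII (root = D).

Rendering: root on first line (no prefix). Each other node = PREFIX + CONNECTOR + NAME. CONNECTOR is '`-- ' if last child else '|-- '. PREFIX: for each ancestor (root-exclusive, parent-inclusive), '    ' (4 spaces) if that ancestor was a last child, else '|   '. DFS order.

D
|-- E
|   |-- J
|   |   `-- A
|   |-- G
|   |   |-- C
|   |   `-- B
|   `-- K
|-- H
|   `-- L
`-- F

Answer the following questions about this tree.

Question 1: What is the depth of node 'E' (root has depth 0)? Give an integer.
Path from root to E: D -> E
Depth = number of edges = 1

Answer: 1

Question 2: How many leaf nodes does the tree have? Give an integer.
Leaves (nodes with no children): A, B, C, F, K, L

Answer: 6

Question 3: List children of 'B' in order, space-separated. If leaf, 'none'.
Node B's children (from adjacency): (leaf)

Answer: none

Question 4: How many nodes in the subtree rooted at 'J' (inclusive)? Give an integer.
Subtree rooted at J contains: A, J
Count = 2

Answer: 2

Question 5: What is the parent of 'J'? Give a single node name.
Scan adjacency: J appears as child of E

Answer: E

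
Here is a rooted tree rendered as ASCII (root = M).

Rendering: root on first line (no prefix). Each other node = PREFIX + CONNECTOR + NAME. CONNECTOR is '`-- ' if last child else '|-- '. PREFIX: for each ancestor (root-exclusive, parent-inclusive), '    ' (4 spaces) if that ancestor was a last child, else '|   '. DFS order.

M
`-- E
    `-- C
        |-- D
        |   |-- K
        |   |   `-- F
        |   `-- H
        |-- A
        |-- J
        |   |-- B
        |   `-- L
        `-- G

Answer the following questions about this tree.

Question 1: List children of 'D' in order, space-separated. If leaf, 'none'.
Node D's children (from adjacency): K, H

Answer: K H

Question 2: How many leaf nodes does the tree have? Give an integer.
Answer: 6

Derivation:
Leaves (nodes with no children): A, B, F, G, H, L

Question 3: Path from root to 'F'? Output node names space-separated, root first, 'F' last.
Answer: M E C D K F

Derivation:
Walk down from root: M -> E -> C -> D -> K -> F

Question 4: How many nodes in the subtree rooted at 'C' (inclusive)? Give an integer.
Answer: 10

Derivation:
Subtree rooted at C contains: A, B, C, D, F, G, H, J, K, L
Count = 10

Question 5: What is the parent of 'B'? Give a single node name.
Scan adjacency: B appears as child of J

Answer: J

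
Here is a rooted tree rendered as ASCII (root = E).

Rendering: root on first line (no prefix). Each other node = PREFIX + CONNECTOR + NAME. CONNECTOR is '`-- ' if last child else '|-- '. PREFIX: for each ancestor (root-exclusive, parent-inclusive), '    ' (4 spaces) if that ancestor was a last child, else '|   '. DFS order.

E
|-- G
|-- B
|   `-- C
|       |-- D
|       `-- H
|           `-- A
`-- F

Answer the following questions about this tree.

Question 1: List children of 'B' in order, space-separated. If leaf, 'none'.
Node B's children (from adjacency): C

Answer: C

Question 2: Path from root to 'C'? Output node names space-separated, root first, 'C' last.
Walk down from root: E -> B -> C

Answer: E B C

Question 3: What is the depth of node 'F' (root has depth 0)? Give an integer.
Answer: 1

Derivation:
Path from root to F: E -> F
Depth = number of edges = 1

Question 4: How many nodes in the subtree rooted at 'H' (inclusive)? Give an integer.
Answer: 2

Derivation:
Subtree rooted at H contains: A, H
Count = 2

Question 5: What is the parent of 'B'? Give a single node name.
Scan adjacency: B appears as child of E

Answer: E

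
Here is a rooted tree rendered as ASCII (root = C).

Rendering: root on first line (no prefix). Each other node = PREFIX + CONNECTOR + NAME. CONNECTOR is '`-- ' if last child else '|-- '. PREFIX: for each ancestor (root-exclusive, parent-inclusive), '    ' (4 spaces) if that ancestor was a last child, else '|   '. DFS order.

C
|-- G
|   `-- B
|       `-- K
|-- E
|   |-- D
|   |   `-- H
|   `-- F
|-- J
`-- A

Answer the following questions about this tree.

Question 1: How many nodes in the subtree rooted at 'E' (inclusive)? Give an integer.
Subtree rooted at E contains: D, E, F, H
Count = 4

Answer: 4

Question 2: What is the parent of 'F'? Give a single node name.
Answer: E

Derivation:
Scan adjacency: F appears as child of E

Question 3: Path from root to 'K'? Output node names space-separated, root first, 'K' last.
Answer: C G B K

Derivation:
Walk down from root: C -> G -> B -> K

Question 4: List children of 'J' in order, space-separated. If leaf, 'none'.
Node J's children (from adjacency): (leaf)

Answer: none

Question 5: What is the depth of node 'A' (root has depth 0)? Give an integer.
Path from root to A: C -> A
Depth = number of edges = 1

Answer: 1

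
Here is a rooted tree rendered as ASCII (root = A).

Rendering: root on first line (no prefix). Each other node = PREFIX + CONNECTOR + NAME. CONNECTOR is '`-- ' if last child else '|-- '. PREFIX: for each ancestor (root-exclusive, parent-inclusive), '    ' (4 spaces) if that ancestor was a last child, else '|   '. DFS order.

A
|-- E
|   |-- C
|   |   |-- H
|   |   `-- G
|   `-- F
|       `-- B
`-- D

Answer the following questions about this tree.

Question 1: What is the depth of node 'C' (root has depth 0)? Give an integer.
Path from root to C: A -> E -> C
Depth = number of edges = 2

Answer: 2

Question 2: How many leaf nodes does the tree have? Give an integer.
Answer: 4

Derivation:
Leaves (nodes with no children): B, D, G, H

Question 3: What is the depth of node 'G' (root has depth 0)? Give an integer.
Path from root to G: A -> E -> C -> G
Depth = number of edges = 3

Answer: 3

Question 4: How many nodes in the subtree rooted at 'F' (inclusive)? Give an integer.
Subtree rooted at F contains: B, F
Count = 2

Answer: 2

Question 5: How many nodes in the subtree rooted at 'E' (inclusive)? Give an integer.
Answer: 6

Derivation:
Subtree rooted at E contains: B, C, E, F, G, H
Count = 6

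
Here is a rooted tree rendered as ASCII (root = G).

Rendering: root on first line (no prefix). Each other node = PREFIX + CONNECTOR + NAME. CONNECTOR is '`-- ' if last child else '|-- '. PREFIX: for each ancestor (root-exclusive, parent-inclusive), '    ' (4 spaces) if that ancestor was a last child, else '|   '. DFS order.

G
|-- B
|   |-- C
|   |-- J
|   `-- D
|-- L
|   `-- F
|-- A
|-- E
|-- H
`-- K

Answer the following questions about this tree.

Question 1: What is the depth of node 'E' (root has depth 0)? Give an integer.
Answer: 1

Derivation:
Path from root to E: G -> E
Depth = number of edges = 1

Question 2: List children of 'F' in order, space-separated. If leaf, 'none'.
Answer: none

Derivation:
Node F's children (from adjacency): (leaf)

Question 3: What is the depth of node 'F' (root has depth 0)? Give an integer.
Path from root to F: G -> L -> F
Depth = number of edges = 2

Answer: 2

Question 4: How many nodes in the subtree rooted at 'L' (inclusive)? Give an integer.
Subtree rooted at L contains: F, L
Count = 2

Answer: 2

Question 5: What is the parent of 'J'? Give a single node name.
Scan adjacency: J appears as child of B

Answer: B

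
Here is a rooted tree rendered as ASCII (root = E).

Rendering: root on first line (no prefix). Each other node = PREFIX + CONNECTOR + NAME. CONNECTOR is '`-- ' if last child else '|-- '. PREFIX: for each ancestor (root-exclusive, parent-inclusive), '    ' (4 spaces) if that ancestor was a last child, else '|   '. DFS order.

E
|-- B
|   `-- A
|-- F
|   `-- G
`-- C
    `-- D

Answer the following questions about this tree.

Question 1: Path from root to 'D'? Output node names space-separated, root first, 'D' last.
Walk down from root: E -> C -> D

Answer: E C D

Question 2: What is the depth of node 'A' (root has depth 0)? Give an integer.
Path from root to A: E -> B -> A
Depth = number of edges = 2

Answer: 2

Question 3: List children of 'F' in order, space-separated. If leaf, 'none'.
Answer: G

Derivation:
Node F's children (from adjacency): G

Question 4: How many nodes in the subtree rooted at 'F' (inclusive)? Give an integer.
Answer: 2

Derivation:
Subtree rooted at F contains: F, G
Count = 2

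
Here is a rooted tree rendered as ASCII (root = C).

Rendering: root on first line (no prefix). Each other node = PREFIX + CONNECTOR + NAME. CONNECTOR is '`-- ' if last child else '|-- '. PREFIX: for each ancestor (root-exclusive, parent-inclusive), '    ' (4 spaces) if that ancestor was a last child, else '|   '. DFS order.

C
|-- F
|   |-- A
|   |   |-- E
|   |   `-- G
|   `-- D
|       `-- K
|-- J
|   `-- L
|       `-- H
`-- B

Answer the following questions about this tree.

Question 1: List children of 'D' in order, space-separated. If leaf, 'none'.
Answer: K

Derivation:
Node D's children (from adjacency): K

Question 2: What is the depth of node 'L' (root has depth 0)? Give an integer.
Answer: 2

Derivation:
Path from root to L: C -> J -> L
Depth = number of edges = 2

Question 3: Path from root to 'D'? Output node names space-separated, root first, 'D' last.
Answer: C F D

Derivation:
Walk down from root: C -> F -> D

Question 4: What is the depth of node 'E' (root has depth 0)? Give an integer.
Answer: 3

Derivation:
Path from root to E: C -> F -> A -> E
Depth = number of edges = 3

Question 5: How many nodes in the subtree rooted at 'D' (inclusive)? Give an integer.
Subtree rooted at D contains: D, K
Count = 2

Answer: 2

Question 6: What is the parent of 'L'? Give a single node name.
Scan adjacency: L appears as child of J

Answer: J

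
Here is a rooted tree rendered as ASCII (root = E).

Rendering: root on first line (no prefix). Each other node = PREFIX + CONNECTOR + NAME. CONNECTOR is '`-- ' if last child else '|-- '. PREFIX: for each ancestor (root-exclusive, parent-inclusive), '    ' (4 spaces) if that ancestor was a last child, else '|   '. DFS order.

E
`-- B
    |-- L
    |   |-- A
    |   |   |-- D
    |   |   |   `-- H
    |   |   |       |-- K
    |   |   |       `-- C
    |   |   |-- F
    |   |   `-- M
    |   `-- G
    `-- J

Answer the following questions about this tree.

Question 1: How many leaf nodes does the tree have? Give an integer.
Answer: 6

Derivation:
Leaves (nodes with no children): C, F, G, J, K, M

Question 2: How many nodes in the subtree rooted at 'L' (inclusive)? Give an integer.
Subtree rooted at L contains: A, C, D, F, G, H, K, L, M
Count = 9

Answer: 9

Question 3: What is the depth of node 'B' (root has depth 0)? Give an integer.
Answer: 1

Derivation:
Path from root to B: E -> B
Depth = number of edges = 1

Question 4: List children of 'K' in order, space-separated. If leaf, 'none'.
Node K's children (from adjacency): (leaf)

Answer: none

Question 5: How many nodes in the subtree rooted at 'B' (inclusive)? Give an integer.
Subtree rooted at B contains: A, B, C, D, F, G, H, J, K, L, M
Count = 11

Answer: 11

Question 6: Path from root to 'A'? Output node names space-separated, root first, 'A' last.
Answer: E B L A

Derivation:
Walk down from root: E -> B -> L -> A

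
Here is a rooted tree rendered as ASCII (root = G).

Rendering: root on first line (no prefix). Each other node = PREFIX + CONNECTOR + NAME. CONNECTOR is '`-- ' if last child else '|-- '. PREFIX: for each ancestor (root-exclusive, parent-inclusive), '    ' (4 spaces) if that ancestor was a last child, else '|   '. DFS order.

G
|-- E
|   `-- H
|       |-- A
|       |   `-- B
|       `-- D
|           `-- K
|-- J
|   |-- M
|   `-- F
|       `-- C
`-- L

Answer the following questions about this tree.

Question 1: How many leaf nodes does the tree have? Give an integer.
Answer: 5

Derivation:
Leaves (nodes with no children): B, C, K, L, M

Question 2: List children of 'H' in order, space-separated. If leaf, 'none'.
Answer: A D

Derivation:
Node H's children (from adjacency): A, D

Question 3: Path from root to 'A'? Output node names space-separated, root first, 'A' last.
Walk down from root: G -> E -> H -> A

Answer: G E H A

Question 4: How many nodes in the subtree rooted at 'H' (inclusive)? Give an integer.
Subtree rooted at H contains: A, B, D, H, K
Count = 5

Answer: 5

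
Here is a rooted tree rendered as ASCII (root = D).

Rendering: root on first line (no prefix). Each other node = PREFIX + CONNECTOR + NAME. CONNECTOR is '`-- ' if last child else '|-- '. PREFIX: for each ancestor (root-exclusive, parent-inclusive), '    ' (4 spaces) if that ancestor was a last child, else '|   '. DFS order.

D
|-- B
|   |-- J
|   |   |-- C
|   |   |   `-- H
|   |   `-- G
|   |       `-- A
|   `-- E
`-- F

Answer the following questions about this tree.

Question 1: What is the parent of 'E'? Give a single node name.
Answer: B

Derivation:
Scan adjacency: E appears as child of B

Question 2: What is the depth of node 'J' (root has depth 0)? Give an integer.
Path from root to J: D -> B -> J
Depth = number of edges = 2

Answer: 2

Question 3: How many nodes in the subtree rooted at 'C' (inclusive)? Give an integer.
Subtree rooted at C contains: C, H
Count = 2

Answer: 2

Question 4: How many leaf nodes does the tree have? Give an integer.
Leaves (nodes with no children): A, E, F, H

Answer: 4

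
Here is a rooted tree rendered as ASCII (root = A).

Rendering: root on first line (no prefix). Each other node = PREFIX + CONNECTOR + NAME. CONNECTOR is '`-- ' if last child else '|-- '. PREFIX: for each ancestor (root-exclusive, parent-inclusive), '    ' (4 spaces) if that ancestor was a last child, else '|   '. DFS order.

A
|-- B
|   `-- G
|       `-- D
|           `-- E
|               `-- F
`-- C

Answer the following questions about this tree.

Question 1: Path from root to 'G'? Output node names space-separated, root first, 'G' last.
Answer: A B G

Derivation:
Walk down from root: A -> B -> G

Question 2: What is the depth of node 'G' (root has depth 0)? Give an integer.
Path from root to G: A -> B -> G
Depth = number of edges = 2

Answer: 2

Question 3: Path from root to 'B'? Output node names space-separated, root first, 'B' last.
Answer: A B

Derivation:
Walk down from root: A -> B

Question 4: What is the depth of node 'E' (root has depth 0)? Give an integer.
Path from root to E: A -> B -> G -> D -> E
Depth = number of edges = 4

Answer: 4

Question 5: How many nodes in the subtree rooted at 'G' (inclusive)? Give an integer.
Answer: 4

Derivation:
Subtree rooted at G contains: D, E, F, G
Count = 4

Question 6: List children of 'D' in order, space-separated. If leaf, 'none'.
Answer: E

Derivation:
Node D's children (from adjacency): E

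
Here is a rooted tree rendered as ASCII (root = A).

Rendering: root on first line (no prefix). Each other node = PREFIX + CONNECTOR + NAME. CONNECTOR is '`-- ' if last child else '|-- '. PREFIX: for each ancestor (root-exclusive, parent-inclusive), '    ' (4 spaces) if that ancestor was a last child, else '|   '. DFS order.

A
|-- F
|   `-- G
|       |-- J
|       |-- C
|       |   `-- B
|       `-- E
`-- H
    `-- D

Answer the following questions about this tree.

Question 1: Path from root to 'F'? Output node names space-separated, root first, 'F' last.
Answer: A F

Derivation:
Walk down from root: A -> F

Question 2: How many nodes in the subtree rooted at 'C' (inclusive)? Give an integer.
Answer: 2

Derivation:
Subtree rooted at C contains: B, C
Count = 2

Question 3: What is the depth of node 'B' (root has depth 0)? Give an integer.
Answer: 4

Derivation:
Path from root to B: A -> F -> G -> C -> B
Depth = number of edges = 4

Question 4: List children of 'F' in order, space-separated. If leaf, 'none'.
Node F's children (from adjacency): G

Answer: G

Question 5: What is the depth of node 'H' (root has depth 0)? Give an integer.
Answer: 1

Derivation:
Path from root to H: A -> H
Depth = number of edges = 1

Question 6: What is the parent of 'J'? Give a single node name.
Answer: G

Derivation:
Scan adjacency: J appears as child of G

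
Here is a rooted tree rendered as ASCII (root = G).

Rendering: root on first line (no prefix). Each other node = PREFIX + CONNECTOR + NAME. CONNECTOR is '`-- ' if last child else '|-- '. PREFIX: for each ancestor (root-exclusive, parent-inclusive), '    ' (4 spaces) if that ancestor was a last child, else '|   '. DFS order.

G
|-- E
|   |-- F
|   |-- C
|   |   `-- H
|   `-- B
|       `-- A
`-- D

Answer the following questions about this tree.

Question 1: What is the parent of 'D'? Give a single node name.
Scan adjacency: D appears as child of G

Answer: G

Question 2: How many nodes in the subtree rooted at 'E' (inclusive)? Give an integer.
Subtree rooted at E contains: A, B, C, E, F, H
Count = 6

Answer: 6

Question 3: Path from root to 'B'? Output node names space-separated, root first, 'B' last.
Walk down from root: G -> E -> B

Answer: G E B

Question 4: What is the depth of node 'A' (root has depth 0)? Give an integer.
Path from root to A: G -> E -> B -> A
Depth = number of edges = 3

Answer: 3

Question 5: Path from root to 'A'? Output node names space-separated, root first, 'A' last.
Walk down from root: G -> E -> B -> A

Answer: G E B A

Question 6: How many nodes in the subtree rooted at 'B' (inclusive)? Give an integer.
Answer: 2

Derivation:
Subtree rooted at B contains: A, B
Count = 2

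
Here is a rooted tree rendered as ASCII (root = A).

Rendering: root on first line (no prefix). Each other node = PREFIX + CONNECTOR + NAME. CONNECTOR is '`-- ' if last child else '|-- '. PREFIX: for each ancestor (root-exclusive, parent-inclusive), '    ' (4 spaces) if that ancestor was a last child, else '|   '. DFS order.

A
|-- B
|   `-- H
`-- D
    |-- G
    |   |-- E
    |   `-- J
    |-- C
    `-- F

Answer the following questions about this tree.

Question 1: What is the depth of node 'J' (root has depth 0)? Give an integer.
Path from root to J: A -> D -> G -> J
Depth = number of edges = 3

Answer: 3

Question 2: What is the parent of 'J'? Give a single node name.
Scan adjacency: J appears as child of G

Answer: G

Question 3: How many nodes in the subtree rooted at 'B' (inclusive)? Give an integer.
Answer: 2

Derivation:
Subtree rooted at B contains: B, H
Count = 2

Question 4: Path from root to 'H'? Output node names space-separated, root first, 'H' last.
Walk down from root: A -> B -> H

Answer: A B H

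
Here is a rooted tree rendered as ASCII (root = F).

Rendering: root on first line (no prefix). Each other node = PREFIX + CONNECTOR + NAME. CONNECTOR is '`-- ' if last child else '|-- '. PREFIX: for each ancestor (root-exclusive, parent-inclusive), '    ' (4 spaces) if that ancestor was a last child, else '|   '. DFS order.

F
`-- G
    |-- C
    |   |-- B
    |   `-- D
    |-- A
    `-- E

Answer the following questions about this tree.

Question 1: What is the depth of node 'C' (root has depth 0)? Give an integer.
Path from root to C: F -> G -> C
Depth = number of edges = 2

Answer: 2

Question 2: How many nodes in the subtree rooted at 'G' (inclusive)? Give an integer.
Subtree rooted at G contains: A, B, C, D, E, G
Count = 6

Answer: 6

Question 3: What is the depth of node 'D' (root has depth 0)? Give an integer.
Answer: 3

Derivation:
Path from root to D: F -> G -> C -> D
Depth = number of edges = 3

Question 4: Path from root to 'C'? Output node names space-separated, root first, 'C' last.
Walk down from root: F -> G -> C

Answer: F G C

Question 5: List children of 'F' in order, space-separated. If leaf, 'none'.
Answer: G

Derivation:
Node F's children (from adjacency): G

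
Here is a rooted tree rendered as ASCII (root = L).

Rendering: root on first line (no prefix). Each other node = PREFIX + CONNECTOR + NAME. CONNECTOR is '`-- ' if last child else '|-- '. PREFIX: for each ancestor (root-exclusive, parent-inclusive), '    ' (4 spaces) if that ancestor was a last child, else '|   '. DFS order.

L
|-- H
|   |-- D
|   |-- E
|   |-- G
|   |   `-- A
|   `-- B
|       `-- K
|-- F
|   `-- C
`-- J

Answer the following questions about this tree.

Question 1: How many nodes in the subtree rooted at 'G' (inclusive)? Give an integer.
Answer: 2

Derivation:
Subtree rooted at G contains: A, G
Count = 2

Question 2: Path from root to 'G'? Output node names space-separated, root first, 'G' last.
Walk down from root: L -> H -> G

Answer: L H G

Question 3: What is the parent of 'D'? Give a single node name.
Answer: H

Derivation:
Scan adjacency: D appears as child of H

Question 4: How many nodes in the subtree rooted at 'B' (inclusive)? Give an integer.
Subtree rooted at B contains: B, K
Count = 2

Answer: 2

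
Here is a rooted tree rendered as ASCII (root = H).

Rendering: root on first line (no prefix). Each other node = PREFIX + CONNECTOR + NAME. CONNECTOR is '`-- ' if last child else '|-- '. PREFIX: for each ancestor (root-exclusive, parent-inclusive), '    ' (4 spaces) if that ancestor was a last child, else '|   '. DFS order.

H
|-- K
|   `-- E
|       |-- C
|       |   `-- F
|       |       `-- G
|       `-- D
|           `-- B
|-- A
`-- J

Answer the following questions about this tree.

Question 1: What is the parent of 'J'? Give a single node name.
Answer: H

Derivation:
Scan adjacency: J appears as child of H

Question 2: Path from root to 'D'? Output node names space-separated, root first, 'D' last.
Answer: H K E D

Derivation:
Walk down from root: H -> K -> E -> D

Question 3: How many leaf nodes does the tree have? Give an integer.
Answer: 4

Derivation:
Leaves (nodes with no children): A, B, G, J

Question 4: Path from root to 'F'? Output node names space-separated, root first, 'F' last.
Walk down from root: H -> K -> E -> C -> F

Answer: H K E C F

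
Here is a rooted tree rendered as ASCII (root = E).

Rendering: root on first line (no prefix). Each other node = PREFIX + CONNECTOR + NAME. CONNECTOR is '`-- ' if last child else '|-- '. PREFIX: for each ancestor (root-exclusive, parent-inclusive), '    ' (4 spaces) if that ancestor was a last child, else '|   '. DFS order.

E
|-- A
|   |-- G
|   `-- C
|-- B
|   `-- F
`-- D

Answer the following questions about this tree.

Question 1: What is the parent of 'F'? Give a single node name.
Scan adjacency: F appears as child of B

Answer: B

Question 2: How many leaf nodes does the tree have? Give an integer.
Answer: 4

Derivation:
Leaves (nodes with no children): C, D, F, G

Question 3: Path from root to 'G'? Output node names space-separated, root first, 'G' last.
Walk down from root: E -> A -> G

Answer: E A G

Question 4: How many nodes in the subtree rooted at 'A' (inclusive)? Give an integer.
Subtree rooted at A contains: A, C, G
Count = 3

Answer: 3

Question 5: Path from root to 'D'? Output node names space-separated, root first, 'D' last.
Walk down from root: E -> D

Answer: E D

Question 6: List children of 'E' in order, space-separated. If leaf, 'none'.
Answer: A B D

Derivation:
Node E's children (from adjacency): A, B, D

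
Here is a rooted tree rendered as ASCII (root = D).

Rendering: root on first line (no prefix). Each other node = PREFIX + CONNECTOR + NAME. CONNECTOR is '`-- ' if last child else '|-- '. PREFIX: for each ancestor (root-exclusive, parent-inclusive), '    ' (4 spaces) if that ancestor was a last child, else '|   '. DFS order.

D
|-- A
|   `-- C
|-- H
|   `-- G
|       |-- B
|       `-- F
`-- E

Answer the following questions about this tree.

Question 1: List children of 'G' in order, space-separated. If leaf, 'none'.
Node G's children (from adjacency): B, F

Answer: B F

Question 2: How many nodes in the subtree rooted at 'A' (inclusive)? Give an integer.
Answer: 2

Derivation:
Subtree rooted at A contains: A, C
Count = 2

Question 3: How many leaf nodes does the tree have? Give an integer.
Leaves (nodes with no children): B, C, E, F

Answer: 4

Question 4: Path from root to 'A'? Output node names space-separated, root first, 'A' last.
Answer: D A

Derivation:
Walk down from root: D -> A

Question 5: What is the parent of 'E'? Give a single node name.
Scan adjacency: E appears as child of D

Answer: D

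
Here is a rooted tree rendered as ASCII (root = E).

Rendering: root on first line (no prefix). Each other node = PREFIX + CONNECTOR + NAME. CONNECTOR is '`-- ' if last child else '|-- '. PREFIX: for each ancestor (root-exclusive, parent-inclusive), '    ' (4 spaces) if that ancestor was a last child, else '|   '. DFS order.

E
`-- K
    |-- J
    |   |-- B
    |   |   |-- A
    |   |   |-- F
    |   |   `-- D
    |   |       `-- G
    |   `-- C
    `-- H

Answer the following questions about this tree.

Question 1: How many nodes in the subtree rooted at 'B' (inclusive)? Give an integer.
Answer: 5

Derivation:
Subtree rooted at B contains: A, B, D, F, G
Count = 5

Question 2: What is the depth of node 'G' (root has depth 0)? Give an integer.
Answer: 5

Derivation:
Path from root to G: E -> K -> J -> B -> D -> G
Depth = number of edges = 5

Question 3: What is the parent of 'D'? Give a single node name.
Answer: B

Derivation:
Scan adjacency: D appears as child of B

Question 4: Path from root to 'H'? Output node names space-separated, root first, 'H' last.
Walk down from root: E -> K -> H

Answer: E K H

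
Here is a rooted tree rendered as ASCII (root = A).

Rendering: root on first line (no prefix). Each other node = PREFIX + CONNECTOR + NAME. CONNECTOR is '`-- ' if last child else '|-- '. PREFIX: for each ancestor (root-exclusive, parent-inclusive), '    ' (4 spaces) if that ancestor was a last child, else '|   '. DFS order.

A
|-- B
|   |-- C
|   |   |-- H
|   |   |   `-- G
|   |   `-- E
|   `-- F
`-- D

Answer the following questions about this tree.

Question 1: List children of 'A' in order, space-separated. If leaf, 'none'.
Answer: B D

Derivation:
Node A's children (from adjacency): B, D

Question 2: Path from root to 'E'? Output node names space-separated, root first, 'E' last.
Walk down from root: A -> B -> C -> E

Answer: A B C E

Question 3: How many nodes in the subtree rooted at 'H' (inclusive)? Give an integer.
Subtree rooted at H contains: G, H
Count = 2

Answer: 2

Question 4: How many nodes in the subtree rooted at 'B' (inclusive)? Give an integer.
Answer: 6

Derivation:
Subtree rooted at B contains: B, C, E, F, G, H
Count = 6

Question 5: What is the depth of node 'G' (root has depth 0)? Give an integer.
Path from root to G: A -> B -> C -> H -> G
Depth = number of edges = 4

Answer: 4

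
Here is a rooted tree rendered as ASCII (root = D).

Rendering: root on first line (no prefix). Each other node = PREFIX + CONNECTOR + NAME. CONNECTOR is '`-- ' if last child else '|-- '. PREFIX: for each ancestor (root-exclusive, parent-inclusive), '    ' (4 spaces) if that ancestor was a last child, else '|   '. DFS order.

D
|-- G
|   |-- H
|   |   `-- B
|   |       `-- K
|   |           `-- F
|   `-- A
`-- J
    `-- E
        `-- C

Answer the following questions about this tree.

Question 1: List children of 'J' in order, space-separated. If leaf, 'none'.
Node J's children (from adjacency): E

Answer: E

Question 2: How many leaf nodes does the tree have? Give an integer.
Leaves (nodes with no children): A, C, F

Answer: 3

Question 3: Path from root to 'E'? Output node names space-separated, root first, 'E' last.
Walk down from root: D -> J -> E

Answer: D J E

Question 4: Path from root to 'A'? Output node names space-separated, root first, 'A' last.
Answer: D G A

Derivation:
Walk down from root: D -> G -> A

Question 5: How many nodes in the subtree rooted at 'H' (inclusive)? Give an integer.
Subtree rooted at H contains: B, F, H, K
Count = 4

Answer: 4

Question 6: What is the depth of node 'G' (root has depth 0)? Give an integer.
Answer: 1

Derivation:
Path from root to G: D -> G
Depth = number of edges = 1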